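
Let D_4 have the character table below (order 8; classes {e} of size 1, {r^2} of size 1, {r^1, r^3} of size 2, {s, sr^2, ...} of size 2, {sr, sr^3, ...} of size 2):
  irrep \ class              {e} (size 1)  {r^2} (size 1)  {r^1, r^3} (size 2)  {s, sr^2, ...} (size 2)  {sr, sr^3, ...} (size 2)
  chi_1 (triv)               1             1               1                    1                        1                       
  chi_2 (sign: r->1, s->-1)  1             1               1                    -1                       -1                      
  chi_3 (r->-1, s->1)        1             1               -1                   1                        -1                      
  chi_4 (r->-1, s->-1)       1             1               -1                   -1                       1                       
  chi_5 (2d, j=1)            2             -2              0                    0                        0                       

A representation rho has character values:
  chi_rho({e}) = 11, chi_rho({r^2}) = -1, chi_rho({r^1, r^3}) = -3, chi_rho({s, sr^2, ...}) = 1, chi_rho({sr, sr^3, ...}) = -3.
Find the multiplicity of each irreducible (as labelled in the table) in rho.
Multiplicities: chi_1: 0, chi_2: 1, chi_3: 3, chi_4: 1, chi_5: 3.

Proof sketch: Use <chi_rho, chi> = (1/|G|) sum_C |C| * chi_rho(C) * conj(chi(C)) with |G| = 8 for each irreducible chi in the table:
  <chi_rho, chi_1> = (1/8)[1*(11)*conj(1) + 1*(-1)*conj(1) + 2*(-3)*conj(1) + 2*(1)*conj(1) + 2*(-3)*conj(1)]
      = (1/8)[(11) + (-1) + (-6) + (2) + (-6)] = 0/8 = 0
  <chi_rho, chi_2> = (1/8)[1*(11)*conj(1) + 1*(-1)*conj(1) + 2*(-3)*conj(1) + 2*(1)*conj(-1) + 2*(-3)*conj(-1)]
      = (1/8)[(11) + (-1) + (-6) + (-2) + (6)] = 8/8 = 1
  <chi_rho, chi_3> = (1/8)[1*(11)*conj(1) + 1*(-1)*conj(1) + 2*(-3)*conj(-1) + 2*(1)*conj(1) + 2*(-3)*conj(-1)]
      = (1/8)[(11) + (-1) + (6) + (2) + (6)] = 24/8 = 3
  <chi_rho, chi_4> = (1/8)[1*(11)*conj(1) + 1*(-1)*conj(1) + 2*(-3)*conj(-1) + 2*(1)*conj(-1) + 2*(-3)*conj(1)]
      = (1/8)[(11) + (-1) + (6) + (-2) + (-6)] = 8/8 = 1
  <chi_rho, chi_5> = (1/8)[1*(11)*conj(2) + 1*(-1)*conj(-2) + 2*(-3)*conj(0) + 2*(1)*conj(0) + 2*(-3)*conj(0)]
      = (1/8)[(22) + (2) + (0) + (0) + (0)] = 24/8 = 3
Dimension check: dim(rho) = sum (mult * dim) = 0*1 + 1*1 + 3*1 + 1*1 + 3*2 = 11 = chi_rho(e) = 11.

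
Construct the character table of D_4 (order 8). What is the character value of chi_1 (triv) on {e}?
Conjugacy classes: {e} of size 1, {r^2} of size 1, {r^1, r^3} of size 2, {s, sr^2, ...} of size 2, {sr, sr^3, ...} of size 2.
Character table:
  irrep \ class              {e} (size 1)  {r^2} (size 1)  {r^1, r^3} (size 2)  {s, sr^2, ...} (size 2)  {sr, sr^3, ...} (size 2)
  chi_1 (triv)               1             1               1                    1                        1                       
  chi_2 (sign: r->1, s->-1)  1             1               1                    -1                       -1                      
  chi_3 (r->-1, s->1)        1             1               -1                   1                        -1                      
  chi_4 (r->-1, s->-1)       1             1               -1                   -1                       1                       
  chi_5 (2d, j=1)            2             -2              0                    0                        0                       

Spot check: chi_1 (triv) on {e} = 1.

Why: D_4 has order 2*4 = 8 with 5 conjugacy classes, hence 5 irreducibles. Sum of squared dims 1 + 1 + 1 + 1 + 4 = 8 = |G|. Linear characters come from the abelianisation; the 2-dimensional irreps have character r^k -> 2*cos(2*pi*j*k/4), reflections -> 0.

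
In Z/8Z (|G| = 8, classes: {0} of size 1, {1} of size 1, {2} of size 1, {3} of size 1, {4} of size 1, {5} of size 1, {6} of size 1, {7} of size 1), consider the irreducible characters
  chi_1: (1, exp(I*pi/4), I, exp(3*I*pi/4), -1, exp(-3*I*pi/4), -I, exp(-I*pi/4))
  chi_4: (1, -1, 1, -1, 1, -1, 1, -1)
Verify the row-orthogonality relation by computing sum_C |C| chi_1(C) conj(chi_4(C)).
Sum = 0; so <chi_1, chi_4> = 0 (distinct irreducibles are orthogonal).

Reasoning: Compute term by term over conjugacy classes (|C| * chi_1(C) * conj(chi_4(C))):
  1*(1)*conj(1) + 1*(exp(I*pi/4))*conj(-1) + 1*(I)*conj(1) + 1*(exp(3*I*pi/4))*conj(-1) + 1*(-1)*conj(1) + 1*(exp(-3*I*pi/4))*conj(-1) + 1*(-I)*conj(1) + 1*(exp(-I*pi/4))*conj(-1)
  = (1) + (-exp(I*pi/4)) + (I) + (-exp(3*I*pi/4)) + (-1) + (-exp(-3*I*pi/4)) + (-I) + (-exp(-I*pi/4))
  = 0.
(Exp terms are combined using exp(i*s)*conj(exp(i*t)) = exp(i*(s-t)), and sums of them are collapsed using the identity that for every m > 1 the m distinct m-th roots of unity sum to 0, e.g. 1 + exp(2*I*pi/3) + exp(-2*I*pi/3) = 0.)
Dividing by |G| = 8 gives 0/8 = 0, matching the row-orthogonality relation <chi_1, chi_4> = [chi_1 = chi_4].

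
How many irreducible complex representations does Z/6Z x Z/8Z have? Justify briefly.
48

Justification: The number of irreducible complex representations of a finite group equals its number of conjugacy classes. Z/6Z x Z/8Z is abelian of order 48, so every element is its own conjugacy class: 48 classes, so Z/6Z x Z/8Z (order 48) has exactly 48 irreducible complex representations.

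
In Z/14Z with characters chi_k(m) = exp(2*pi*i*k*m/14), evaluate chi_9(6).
chi_9(6) = zeta_14^54 = exp(-2*I*pi/7)

Reasoning: chi_9(6) = zeta_14^(9*6) = zeta_14^54. Since zeta_14^14 = 1, this equals zeta_14^12 = exp(2*pi*i*12/14) = exp(-2*I*pi/7).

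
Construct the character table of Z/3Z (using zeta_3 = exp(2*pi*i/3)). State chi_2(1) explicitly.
Character table of Z/3Z (irreps indexed chi_0,...,chi_2 with chi_k(m) = zeta_3^(k*m), zeta_3 = exp(2*pi*i/3)):
  irrep \ class  {0} (size 1)  {1} (size 1)    {2} (size 1)  
  chi_0          1             1               1             
  chi_1          1             exp(2*I*pi/3)   exp(-2*I*pi/3)
  chi_2          1             exp(-2*I*pi/3)  exp(2*I*pi/3) 

Spot check: chi_2(1) = zeta_3^(2*1) = zeta_3^2 = exp(-2*I*pi/3).

Justification: Z/3Z is abelian, so all 3 irreducible complex representations are 1-dimensional. They are given by chi_k(m) = zeta_3^(k*m) for k = 0,...,2. Row orthogonality: sum_m chi_k(m) conj(chi_l(m)) = 3 * [k = l].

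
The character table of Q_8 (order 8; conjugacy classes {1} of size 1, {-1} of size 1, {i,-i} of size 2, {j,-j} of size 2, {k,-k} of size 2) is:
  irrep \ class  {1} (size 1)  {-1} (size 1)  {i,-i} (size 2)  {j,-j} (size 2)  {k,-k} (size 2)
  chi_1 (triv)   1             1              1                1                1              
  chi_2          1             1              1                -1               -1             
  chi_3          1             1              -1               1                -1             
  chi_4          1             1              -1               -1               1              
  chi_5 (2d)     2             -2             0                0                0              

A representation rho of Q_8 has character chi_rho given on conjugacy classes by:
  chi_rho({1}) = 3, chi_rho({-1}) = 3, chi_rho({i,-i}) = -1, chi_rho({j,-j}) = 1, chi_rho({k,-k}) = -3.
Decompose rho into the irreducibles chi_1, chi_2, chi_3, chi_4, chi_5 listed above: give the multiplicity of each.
Multiplicities: chi_1: 0, chi_2: 1, chi_3: 2, chi_4: 0, chi_5: 0.

Proof sketch: Use <chi_rho, chi> = (1/|G|) sum_C |C| * chi_rho(C) * conj(chi(C)) with |G| = 8 for each irreducible chi in the table:
  <chi_rho, chi_1> = (1/8)[1*(3)*conj(1) + 1*(3)*conj(1) + 2*(-1)*conj(1) + 2*(1)*conj(1) + 2*(-3)*conj(1)]
      = (1/8)[(3) + (3) + (-2) + (2) + (-6)] = 0/8 = 0
  <chi_rho, chi_2> = (1/8)[1*(3)*conj(1) + 1*(3)*conj(1) + 2*(-1)*conj(1) + 2*(1)*conj(-1) + 2*(-3)*conj(-1)]
      = (1/8)[(3) + (3) + (-2) + (-2) + (6)] = 8/8 = 1
  <chi_rho, chi_3> = (1/8)[1*(3)*conj(1) + 1*(3)*conj(1) + 2*(-1)*conj(-1) + 2*(1)*conj(1) + 2*(-3)*conj(-1)]
      = (1/8)[(3) + (3) + (2) + (2) + (6)] = 16/8 = 2
  <chi_rho, chi_4> = (1/8)[1*(3)*conj(1) + 1*(3)*conj(1) + 2*(-1)*conj(-1) + 2*(1)*conj(-1) + 2*(-3)*conj(1)]
      = (1/8)[(3) + (3) + (2) + (-2) + (-6)] = 0/8 = 0
  <chi_rho, chi_5> = (1/8)[1*(3)*conj(2) + 1*(3)*conj(-2) + 2*(-1)*conj(0) + 2*(1)*conj(0) + 2*(-3)*conj(0)]
      = (1/8)[(6) + (-6) + (0) + (0) + (0)] = 0/8 = 0
Dimension check: dim(rho) = sum (mult * dim) = 0*1 + 1*1 + 2*1 + 0*1 + 0*2 = 3 = chi_rho(e) = 3.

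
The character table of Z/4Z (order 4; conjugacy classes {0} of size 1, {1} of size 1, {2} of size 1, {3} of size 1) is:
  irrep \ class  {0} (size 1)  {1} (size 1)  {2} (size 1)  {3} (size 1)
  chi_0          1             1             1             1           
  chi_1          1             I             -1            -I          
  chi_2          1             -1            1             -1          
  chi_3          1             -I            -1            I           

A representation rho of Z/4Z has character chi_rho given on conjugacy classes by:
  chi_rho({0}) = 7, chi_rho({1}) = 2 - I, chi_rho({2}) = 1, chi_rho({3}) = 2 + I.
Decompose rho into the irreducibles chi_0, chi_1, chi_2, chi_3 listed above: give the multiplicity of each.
Multiplicities: chi_0: 3, chi_1: 1, chi_2: 1, chi_3: 2.

Justification: Use <chi_rho, chi> = (1/|G|) sum_C |C| * chi_rho(C) * conj(chi(C)) with |G| = 4 for each irreducible chi in the table:
  <chi_rho, chi_0> = (1/4)[1*(7)*conj(1) + 1*(2 - I)*conj(1) + 1*(1)*conj(1) + 1*(2 + I)*conj(1)]
      = (1/4)[(7) + (2 - I) + (1) + (2 + I)] = 12/4 = 3
  <chi_rho, chi_1> = (1/4)[1*(7)*conj(1) + 1*(2 - I)*conj(I) + 1*(1)*conj(-1) + 1*(2 + I)*conj(-I)]
      = (1/4)[(7) + (-1 - 2*I) + (-1) + (-1 + 2*I)] = 4/4 = 1
  <chi_rho, chi_2> = (1/4)[1*(7)*conj(1) + 1*(2 - I)*conj(-1) + 1*(1)*conj(1) + 1*(2 + I)*conj(-1)]
      = (1/4)[(7) + (-2 + I) + (1) + (-2 - I)] = 4/4 = 1
  <chi_rho, chi_3> = (1/4)[1*(7)*conj(1) + 1*(2 - I)*conj(-I) + 1*(1)*conj(-1) + 1*(2 + I)*conj(I)]
      = (1/4)[(7) + (1 + 2*I) + (-1) + (1 - 2*I)] = 8/4 = 2
(Exp terms are combined using exp(i*s)*conj(exp(i*t)) = exp(i*(s-t)), and sums of them are collapsed using the identity that for every m > 1 the m distinct m-th roots of unity sum to 0, e.g. 1 + exp(2*I*pi/3) + exp(-2*I*pi/3) = 0.)
Dimension check: dim(rho) = sum (mult * dim) = 3*1 + 1*1 + 1*1 + 2*1 = 7 = chi_rho(e) = 7.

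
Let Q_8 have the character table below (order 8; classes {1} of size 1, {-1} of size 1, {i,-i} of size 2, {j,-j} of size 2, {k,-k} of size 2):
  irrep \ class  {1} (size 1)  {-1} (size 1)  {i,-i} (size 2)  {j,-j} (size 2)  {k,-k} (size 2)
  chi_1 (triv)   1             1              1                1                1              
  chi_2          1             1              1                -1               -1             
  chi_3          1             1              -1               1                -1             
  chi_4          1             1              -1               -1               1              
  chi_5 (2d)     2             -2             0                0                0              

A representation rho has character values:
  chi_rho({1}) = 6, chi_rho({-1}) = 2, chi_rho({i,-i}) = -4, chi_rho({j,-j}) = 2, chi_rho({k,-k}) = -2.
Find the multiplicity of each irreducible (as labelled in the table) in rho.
Multiplicities: chi_1: 0, chi_2: 0, chi_3: 3, chi_4: 1, chi_5: 1.

Solution. Use <chi_rho, chi> = (1/|G|) sum_C |C| * chi_rho(C) * conj(chi(C)) with |G| = 8 for each irreducible chi in the table:
  <chi_rho, chi_1> = (1/8)[1*(6)*conj(1) + 1*(2)*conj(1) + 2*(-4)*conj(1) + 2*(2)*conj(1) + 2*(-2)*conj(1)]
      = (1/8)[(6) + (2) + (-8) + (4) + (-4)] = 0/8 = 0
  <chi_rho, chi_2> = (1/8)[1*(6)*conj(1) + 1*(2)*conj(1) + 2*(-4)*conj(1) + 2*(2)*conj(-1) + 2*(-2)*conj(-1)]
      = (1/8)[(6) + (2) + (-8) + (-4) + (4)] = 0/8 = 0
  <chi_rho, chi_3> = (1/8)[1*(6)*conj(1) + 1*(2)*conj(1) + 2*(-4)*conj(-1) + 2*(2)*conj(1) + 2*(-2)*conj(-1)]
      = (1/8)[(6) + (2) + (8) + (4) + (4)] = 24/8 = 3
  <chi_rho, chi_4> = (1/8)[1*(6)*conj(1) + 1*(2)*conj(1) + 2*(-4)*conj(-1) + 2*(2)*conj(-1) + 2*(-2)*conj(1)]
      = (1/8)[(6) + (2) + (8) + (-4) + (-4)] = 8/8 = 1
  <chi_rho, chi_5> = (1/8)[1*(6)*conj(2) + 1*(2)*conj(-2) + 2*(-4)*conj(0) + 2*(2)*conj(0) + 2*(-2)*conj(0)]
      = (1/8)[(12) + (-4) + (0) + (0) + (0)] = 8/8 = 1
Dimension check: dim(rho) = sum (mult * dim) = 0*1 + 0*1 + 3*1 + 1*1 + 1*2 = 6 = chi_rho(e) = 6.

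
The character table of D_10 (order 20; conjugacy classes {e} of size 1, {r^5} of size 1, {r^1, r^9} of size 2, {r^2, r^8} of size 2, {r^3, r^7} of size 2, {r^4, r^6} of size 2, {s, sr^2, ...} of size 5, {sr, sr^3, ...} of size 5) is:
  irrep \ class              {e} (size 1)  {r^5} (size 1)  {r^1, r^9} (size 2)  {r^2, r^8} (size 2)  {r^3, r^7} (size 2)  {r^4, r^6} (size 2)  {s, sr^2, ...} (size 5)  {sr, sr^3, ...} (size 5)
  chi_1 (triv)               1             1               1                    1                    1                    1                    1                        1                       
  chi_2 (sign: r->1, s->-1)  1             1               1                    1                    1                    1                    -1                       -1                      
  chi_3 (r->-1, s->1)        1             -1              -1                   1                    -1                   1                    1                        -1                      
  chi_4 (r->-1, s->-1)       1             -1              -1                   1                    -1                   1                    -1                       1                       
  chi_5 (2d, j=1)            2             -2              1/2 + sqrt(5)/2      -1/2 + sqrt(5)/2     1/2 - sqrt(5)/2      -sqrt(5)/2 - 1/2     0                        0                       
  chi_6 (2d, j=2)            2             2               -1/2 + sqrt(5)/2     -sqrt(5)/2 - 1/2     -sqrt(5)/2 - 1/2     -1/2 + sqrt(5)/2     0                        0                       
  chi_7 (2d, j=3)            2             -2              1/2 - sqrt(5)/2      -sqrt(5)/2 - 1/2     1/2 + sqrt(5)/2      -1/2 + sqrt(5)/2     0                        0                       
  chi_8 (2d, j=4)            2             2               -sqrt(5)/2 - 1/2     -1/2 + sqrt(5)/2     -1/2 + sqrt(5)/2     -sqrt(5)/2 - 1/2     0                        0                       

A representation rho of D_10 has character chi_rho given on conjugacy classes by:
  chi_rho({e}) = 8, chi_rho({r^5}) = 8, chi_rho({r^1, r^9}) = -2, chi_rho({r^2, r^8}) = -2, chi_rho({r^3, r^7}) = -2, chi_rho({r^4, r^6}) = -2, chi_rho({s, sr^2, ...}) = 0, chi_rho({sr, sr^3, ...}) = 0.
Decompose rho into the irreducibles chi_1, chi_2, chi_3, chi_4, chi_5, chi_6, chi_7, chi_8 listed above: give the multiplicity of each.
Multiplicities: chi_1: 0, chi_2: 0, chi_3: 0, chi_4: 0, chi_5: 0, chi_6: 2, chi_7: 0, chi_8: 2.

Use <chi_rho, chi> = (1/|G|) sum_C |C| * chi_rho(C) * conj(chi(C)) with |G| = 20 for each irreducible chi in the table:
  <chi_rho, chi_1> = (1/20)[1*(8)*conj(1) + 1*(8)*conj(1) + 2*(-2)*conj(1) + 2*(-2)*conj(1) + 2*(-2)*conj(1) + 2*(-2)*conj(1) + 5*(0)*conj(1) + 5*(0)*conj(1)]
      = (1/20)[(8) + (8) + (-4) + (-4) + (-4) + (-4) + (0) + (0)] = 0/20 = 0
  <chi_rho, chi_2> = (1/20)[1*(8)*conj(1) + 1*(8)*conj(1) + 2*(-2)*conj(1) + 2*(-2)*conj(1) + 2*(-2)*conj(1) + 2*(-2)*conj(1) + 5*(0)*conj(-1) + 5*(0)*conj(-1)]
      = (1/20)[(8) + (8) + (-4) + (-4) + (-4) + (-4) + (0) + (0)] = 0/20 = 0
  <chi_rho, chi_3> = (1/20)[1*(8)*conj(1) + 1*(8)*conj(-1) + 2*(-2)*conj(-1) + 2*(-2)*conj(1) + 2*(-2)*conj(-1) + 2*(-2)*conj(1) + 5*(0)*conj(1) + 5*(0)*conj(-1)]
      = (1/20)[(8) + (-8) + (4) + (-4) + (4) + (-4) + (0) + (0)] = 0/20 = 0
  <chi_rho, chi_4> = (1/20)[1*(8)*conj(1) + 1*(8)*conj(-1) + 2*(-2)*conj(-1) + 2*(-2)*conj(1) + 2*(-2)*conj(-1) + 2*(-2)*conj(1) + 5*(0)*conj(-1) + 5*(0)*conj(1)]
      = (1/20)[(8) + (-8) + (4) + (-4) + (4) + (-4) + (0) + (0)] = 0/20 = 0
  <chi_rho, chi_5> = (1/20)[1*(8)*conj(2) + 1*(8)*conj(-2) + 2*(-2)*conj(1/2 + sqrt(5)/2) + 2*(-2)*conj(-1/2 + sqrt(5)/2) + 2*(-2)*conj(1/2 - sqrt(5)/2) + 2*(-2)*conj(-sqrt(5)/2 - 1/2) + 5*(0)*conj(0) + 5*(0)*conj(0)]
      = (1/20)[(16) + (-16) + (-2*sqrt(5) - 2) + (2 - 2*sqrt(5)) + (-2 + 2*sqrt(5)) + (2 + 2*sqrt(5)) + (0) + (0)] = 0/20 = 0
  <chi_rho, chi_6> = (1/20)[1*(8)*conj(2) + 1*(8)*conj(2) + 2*(-2)*conj(-1/2 + sqrt(5)/2) + 2*(-2)*conj(-sqrt(5)/2 - 1/2) + 2*(-2)*conj(-sqrt(5)/2 - 1/2) + 2*(-2)*conj(-1/2 + sqrt(5)/2) + 5*(0)*conj(0) + 5*(0)*conj(0)]
      = (1/20)[(16) + (16) + (2 - 2*sqrt(5)) + (2 + 2*sqrt(5)) + (2 + 2*sqrt(5)) + (2 - 2*sqrt(5)) + (0) + (0)] = 40/20 = 2
  <chi_rho, chi_7> = (1/20)[1*(8)*conj(2) + 1*(8)*conj(-2) + 2*(-2)*conj(1/2 - sqrt(5)/2) + 2*(-2)*conj(-sqrt(5)/2 - 1/2) + 2*(-2)*conj(1/2 + sqrt(5)/2) + 2*(-2)*conj(-1/2 + sqrt(5)/2) + 5*(0)*conj(0) + 5*(0)*conj(0)]
      = (1/20)[(16) + (-16) + (-2 + 2*sqrt(5)) + (2 + 2*sqrt(5)) + (-2*sqrt(5) - 2) + (2 - 2*sqrt(5)) + (0) + (0)] = 0/20 = 0
  <chi_rho, chi_8> = (1/20)[1*(8)*conj(2) + 1*(8)*conj(2) + 2*(-2)*conj(-sqrt(5)/2 - 1/2) + 2*(-2)*conj(-1/2 + sqrt(5)/2) + 2*(-2)*conj(-1/2 + sqrt(5)/2) + 2*(-2)*conj(-sqrt(5)/2 - 1/2) + 5*(0)*conj(0) + 5*(0)*conj(0)]
      = (1/20)[(16) + (16) + (2 + 2*sqrt(5)) + (2 - 2*sqrt(5)) + (2 - 2*sqrt(5)) + (2 + 2*sqrt(5)) + (0) + (0)] = 40/20 = 2
Dimension check: dim(rho) = sum (mult * dim) = 0*1 + 0*1 + 0*1 + 0*1 + 0*2 + 2*2 + 0*2 + 2*2 = 8 = chi_rho(e) = 8.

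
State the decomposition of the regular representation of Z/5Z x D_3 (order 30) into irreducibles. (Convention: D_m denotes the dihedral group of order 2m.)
Each irreducible V_i of dimension d_i appears with multiplicity d_i, i.e. rho_reg = (direct sum over all irreducibles V_i) d_i V_i. The irreducible dimensions for Z/5Z x D_3 are 1, 1, 1, 1, 1, 1, 1, 1, 1, 1, 2, 2, 2, 2, 2: 10 irreducibles of dimension 1, each with multiplicity 1; 5 irreducibles of dimension 2, each with multiplicity 2. Total dimension 10*1*1 + 5*2*2 = 30 = |G|.

Why: General theorem: in the regular representation of a finite group G, each irreducible appears with multiplicity equal to its dimension. Check: dim(rho_reg) = sum d_i^2 = 1 + 1 + 1 + 1 + 1 + 1 + 1 + 1 + 1 + 1 + 4 + 4 + 4 + 4 + 4 = 30 = |G|.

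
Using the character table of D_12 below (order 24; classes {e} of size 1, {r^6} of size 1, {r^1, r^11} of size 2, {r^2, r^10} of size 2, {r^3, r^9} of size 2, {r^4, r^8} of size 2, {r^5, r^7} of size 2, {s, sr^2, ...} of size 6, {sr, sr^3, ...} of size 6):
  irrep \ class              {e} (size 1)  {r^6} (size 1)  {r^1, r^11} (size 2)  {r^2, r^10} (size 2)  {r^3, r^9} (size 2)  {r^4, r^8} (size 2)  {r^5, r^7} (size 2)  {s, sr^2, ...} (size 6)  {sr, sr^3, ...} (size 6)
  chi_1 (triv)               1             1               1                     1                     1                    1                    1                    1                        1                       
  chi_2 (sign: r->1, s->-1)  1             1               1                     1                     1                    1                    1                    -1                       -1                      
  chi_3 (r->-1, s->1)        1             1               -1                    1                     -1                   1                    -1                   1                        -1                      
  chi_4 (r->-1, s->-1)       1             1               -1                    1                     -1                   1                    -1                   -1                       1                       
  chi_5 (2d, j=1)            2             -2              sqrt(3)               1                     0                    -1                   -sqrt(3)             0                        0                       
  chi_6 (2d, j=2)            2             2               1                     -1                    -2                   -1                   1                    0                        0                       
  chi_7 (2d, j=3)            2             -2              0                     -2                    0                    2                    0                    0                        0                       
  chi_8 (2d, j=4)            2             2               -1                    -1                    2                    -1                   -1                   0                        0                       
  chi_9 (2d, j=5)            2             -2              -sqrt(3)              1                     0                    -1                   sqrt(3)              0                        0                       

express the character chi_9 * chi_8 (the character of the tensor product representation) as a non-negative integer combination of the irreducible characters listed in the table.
chi_9 tensor chi_8 = chi_5 + chi_7 (all other irreducibles have multiplicity 0).

The character of a tensor product is the pointwise product (chi_9 * chi_8)(C) = chi_9(C) * chi_8(C):
  {e}: (2)*(2), {r^6}: (-2)*(2), {r^1, r^11}: (-sqrt(3))*(-1), {r^2, r^10}: (1)*(-1), {r^3, r^9}: (0)*(2), {r^4, r^8}: (-1)*(-1), {r^5, r^7}: (sqrt(3))*(-1), {s, sr^2, ...}: (0)*(0), {sr, sr^3, ...}: (0)*(0)
so (chi_9 * chi_8) takes values
  {e} -> 4, {r^6} -> -4, {r^1, r^11} -> sqrt(3), {r^2, r^10} -> -1, {r^3, r^9} -> 0, {r^4, r^8} -> 1, {r^5, r^7} -> -sqrt(3), {s, sr^2, ...} -> 0, {sr, sr^3, ...} -> 0.
Now take the inner product of this character with each irreducible chi from the table, <chi_9*chi_8, chi> = (1/24) sum_C |C| (chi_9*chi_8)(C) conj(chi(C)):
  <chi_9*chi_8, chi_1> = (1/24)[1*(4)*conj(1) + 1*(-4)*conj(1) + 2*(sqrt(3))*conj(1) + 2*(-1)*conj(1) + 2*(0)*conj(1) + 2*(1)*conj(1) + 2*(-sqrt(3))*conj(1) + 6*(0)*conj(1) + 6*(0)*conj(1)]
      = (1/24)[(4) + (-4) + (2*sqrt(3)) + (-2) + (0) + (2) + (-2*sqrt(3)) + (0) + (0)] = 0/24 = 0
  <chi_9*chi_8, chi_2> = (1/24)[1*(4)*conj(1) + 1*(-4)*conj(1) + 2*(sqrt(3))*conj(1) + 2*(-1)*conj(1) + 2*(0)*conj(1) + 2*(1)*conj(1) + 2*(-sqrt(3))*conj(1) + 6*(0)*conj(-1) + 6*(0)*conj(-1)]
      = (1/24)[(4) + (-4) + (2*sqrt(3)) + (-2) + (0) + (2) + (-2*sqrt(3)) + (0) + (0)] = 0/24 = 0
  <chi_9*chi_8, chi_3> = (1/24)[1*(4)*conj(1) + 1*(-4)*conj(1) + 2*(sqrt(3))*conj(-1) + 2*(-1)*conj(1) + 2*(0)*conj(-1) + 2*(1)*conj(1) + 2*(-sqrt(3))*conj(-1) + 6*(0)*conj(1) + 6*(0)*conj(-1)]
      = (1/24)[(4) + (-4) + (-2*sqrt(3)) + (-2) + (0) + (2) + (2*sqrt(3)) + (0) + (0)] = 0/24 = 0
  <chi_9*chi_8, chi_4> = (1/24)[1*(4)*conj(1) + 1*(-4)*conj(1) + 2*(sqrt(3))*conj(-1) + 2*(-1)*conj(1) + 2*(0)*conj(-1) + 2*(1)*conj(1) + 2*(-sqrt(3))*conj(-1) + 6*(0)*conj(-1) + 6*(0)*conj(1)]
      = (1/24)[(4) + (-4) + (-2*sqrt(3)) + (-2) + (0) + (2) + (2*sqrt(3)) + (0) + (0)] = 0/24 = 0
  <chi_9*chi_8, chi_5> = (1/24)[1*(4)*conj(2) + 1*(-4)*conj(-2) + 2*(sqrt(3))*conj(sqrt(3)) + 2*(-1)*conj(1) + 2*(0)*conj(0) + 2*(1)*conj(-1) + 2*(-sqrt(3))*conj(-sqrt(3)) + 6*(0)*conj(0) + 6*(0)*conj(0)]
      = (1/24)[(8) + (8) + (6) + (-2) + (0) + (-2) + (6) + (0) + (0)] = 24/24 = 1
  <chi_9*chi_8, chi_6> = (1/24)[1*(4)*conj(2) + 1*(-4)*conj(2) + 2*(sqrt(3))*conj(1) + 2*(-1)*conj(-1) + 2*(0)*conj(-2) + 2*(1)*conj(-1) + 2*(-sqrt(3))*conj(1) + 6*(0)*conj(0) + 6*(0)*conj(0)]
      = (1/24)[(8) + (-8) + (2*sqrt(3)) + (2) + (0) + (-2) + (-2*sqrt(3)) + (0) + (0)] = 0/24 = 0
  <chi_9*chi_8, chi_7> = (1/24)[1*(4)*conj(2) + 1*(-4)*conj(-2) + 2*(sqrt(3))*conj(0) + 2*(-1)*conj(-2) + 2*(0)*conj(0) + 2*(1)*conj(2) + 2*(-sqrt(3))*conj(0) + 6*(0)*conj(0) + 6*(0)*conj(0)]
      = (1/24)[(8) + (8) + (0) + (4) + (0) + (4) + (0) + (0) + (0)] = 24/24 = 1
  <chi_9*chi_8, chi_8> = (1/24)[1*(4)*conj(2) + 1*(-4)*conj(2) + 2*(sqrt(3))*conj(-1) + 2*(-1)*conj(-1) + 2*(0)*conj(2) + 2*(1)*conj(-1) + 2*(-sqrt(3))*conj(-1) + 6*(0)*conj(0) + 6*(0)*conj(0)]
      = (1/24)[(8) + (-8) + (-2*sqrt(3)) + (2) + (0) + (-2) + (2*sqrt(3)) + (0) + (0)] = 0/24 = 0
  <chi_9*chi_8, chi_9> = (1/24)[1*(4)*conj(2) + 1*(-4)*conj(-2) + 2*(sqrt(3))*conj(-sqrt(3)) + 2*(-1)*conj(1) + 2*(0)*conj(0) + 2*(1)*conj(-1) + 2*(-sqrt(3))*conj(sqrt(3)) + 6*(0)*conj(0) + 6*(0)*conj(0)]
      = (1/24)[(8) + (8) + (-6) + (-2) + (0) + (-2) + (-6) + (0) + (0)] = 0/24 = 0
Hence the multiplicities are chi_5: 1, chi_7: 1. Dimension check: dim(chi_9)*dim(chi_8) = 2*2 = 4 and sum (mult * dim) = 1*2 + 1*2 = 4.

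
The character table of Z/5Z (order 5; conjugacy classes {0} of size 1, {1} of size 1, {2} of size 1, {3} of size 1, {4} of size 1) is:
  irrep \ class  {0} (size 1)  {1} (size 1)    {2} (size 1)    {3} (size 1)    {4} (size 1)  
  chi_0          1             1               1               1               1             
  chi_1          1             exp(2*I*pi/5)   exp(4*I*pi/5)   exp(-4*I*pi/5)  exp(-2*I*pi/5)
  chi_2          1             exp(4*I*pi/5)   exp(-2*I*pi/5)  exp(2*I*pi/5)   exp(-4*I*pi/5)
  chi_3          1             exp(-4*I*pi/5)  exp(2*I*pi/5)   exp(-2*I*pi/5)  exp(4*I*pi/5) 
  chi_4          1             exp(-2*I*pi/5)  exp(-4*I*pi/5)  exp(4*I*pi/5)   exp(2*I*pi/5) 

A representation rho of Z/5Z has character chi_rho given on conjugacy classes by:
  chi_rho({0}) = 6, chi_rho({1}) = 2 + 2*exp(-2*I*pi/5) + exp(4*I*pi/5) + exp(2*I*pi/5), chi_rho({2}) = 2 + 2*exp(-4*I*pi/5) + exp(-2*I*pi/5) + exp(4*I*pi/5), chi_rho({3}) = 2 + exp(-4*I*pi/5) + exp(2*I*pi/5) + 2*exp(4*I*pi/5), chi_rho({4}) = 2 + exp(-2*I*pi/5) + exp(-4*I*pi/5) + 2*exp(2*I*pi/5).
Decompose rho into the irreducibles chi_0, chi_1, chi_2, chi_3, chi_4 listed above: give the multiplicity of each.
Multiplicities: chi_0: 2, chi_1: 1, chi_2: 1, chi_3: 0, chi_4: 2.

Derivation: Use <chi_rho, chi> = (1/|G|) sum_C |C| * chi_rho(C) * conj(chi(C)) with |G| = 5 for each irreducible chi in the table:
  <chi_rho, chi_0> = (1/5)[1*(6)*conj(1) + 1*(2 + 2*exp(-2*I*pi/5) + exp(4*I*pi/5) + exp(2*I*pi/5))*conj(1) + 1*(2 + 2*exp(-4*I*pi/5) + exp(-2*I*pi/5) + exp(4*I*pi/5))*conj(1) + 1*(2 + exp(-4*I*pi/5) + exp(2*I*pi/5) + 2*exp(4*I*pi/5))*conj(1) + 1*(2 + exp(-2*I*pi/5) + exp(-4*I*pi/5) + 2*exp(2*I*pi/5))*conj(1)]
      = (1/5)[(6) + (2 + 2*exp(-2*I*pi/5) + exp(4*I*pi/5) + exp(2*I*pi/5)) + (2 + 2*exp(-4*I*pi/5) + exp(-2*I*pi/5) + exp(4*I*pi/5)) + (2 + exp(-4*I*pi/5) + exp(2*I*pi/5) + 2*exp(4*I*pi/5)) + (2 + exp(-2*I*pi/5) + exp(-4*I*pi/5) + 2*exp(2*I*pi/5))] = 10/5 = 2
  <chi_rho, chi_1> = (1/5)[1*(6)*conj(1) + 1*(2 + 2*exp(-2*I*pi/5) + exp(4*I*pi/5) + exp(2*I*pi/5))*conj(exp(2*I*pi/5)) + 1*(2 + 2*exp(-4*I*pi/5) + exp(-2*I*pi/5) + exp(4*I*pi/5))*conj(exp(4*I*pi/5)) + 1*(2 + exp(-4*I*pi/5) + exp(2*I*pi/5) + 2*exp(4*I*pi/5))*conj(exp(-4*I*pi/5)) + 1*(2 + exp(-2*I*pi/5) + exp(-4*I*pi/5) + 2*exp(2*I*pi/5))*conj(exp(-2*I*pi/5))]
      = (1/5)[(6) + (1 + 2*exp(-2*I*pi/5) + 2*exp(-4*I*pi/5) + exp(2*I*pi/5)) + (1 + 2*exp(-4*I*pi/5) + exp(4*I*pi/5) + 2*exp(2*I*pi/5)) + (1 + 2*exp(-2*I*pi/5) + exp(-4*I*pi/5) + 2*exp(4*I*pi/5)) + (1 + exp(-2*I*pi/5) + 2*exp(4*I*pi/5) + 2*exp(2*I*pi/5))] = 5/5 = 1
  <chi_rho, chi_2> = (1/5)[1*(6)*conj(1) + 1*(2 + 2*exp(-2*I*pi/5) + exp(4*I*pi/5) + exp(2*I*pi/5))*conj(exp(4*I*pi/5)) + 1*(2 + 2*exp(-4*I*pi/5) + exp(-2*I*pi/5) + exp(4*I*pi/5))*conj(exp(-2*I*pi/5)) + 1*(2 + exp(-4*I*pi/5) + exp(2*I*pi/5) + 2*exp(4*I*pi/5))*conj(exp(2*I*pi/5)) + 1*(2 + exp(-2*I*pi/5) + exp(-4*I*pi/5) + 2*exp(2*I*pi/5))*conj(exp(-4*I*pi/5))]
      = (1/5)[(6) + (1 + 2*exp(-4*I*pi/5) + exp(-2*I*pi/5) + 2*exp(4*I*pi/5)) + (1 + 2*exp(-2*I*pi/5) + exp(-4*I*pi/5) + 2*exp(2*I*pi/5)) + (1 + 2*exp(-2*I*pi/5) + exp(4*I*pi/5) + 2*exp(2*I*pi/5)) + (1 + 2*exp(-4*I*pi/5) + exp(2*I*pi/5) + 2*exp(4*I*pi/5))] = 5/5 = 1
  <chi_rho, chi_3> = (1/5)[1*(6)*conj(1) + 1*(2 + 2*exp(-2*I*pi/5) + exp(4*I*pi/5) + exp(2*I*pi/5))*conj(exp(-4*I*pi/5)) + 1*(2 + 2*exp(-4*I*pi/5) + exp(-2*I*pi/5) + exp(4*I*pi/5))*conj(exp(2*I*pi/5)) + 1*(2 + exp(-4*I*pi/5) + exp(2*I*pi/5) + 2*exp(4*I*pi/5))*conj(exp(-2*I*pi/5)) + 1*(2 + exp(-2*I*pi/5) + exp(-4*I*pi/5) + 2*exp(2*I*pi/5))*conj(exp(4*I*pi/5))]
      = (1/5)[(6) + (exp(-2*I*pi/5) + exp(-4*I*pi/5) + 2*exp(4*I*pi/5) + 2*exp(2*I*pi/5)) + (2*exp(-2*I*pi/5) + exp(-4*I*pi/5) + exp(2*I*pi/5) + 2*exp(4*I*pi/5)) + (2*exp(-4*I*pi/5) + exp(-2*I*pi/5) + exp(4*I*pi/5) + 2*exp(2*I*pi/5)) + (2*exp(-2*I*pi/5) + 2*exp(-4*I*pi/5) + exp(4*I*pi/5) + exp(2*I*pi/5))] = 0/5 = 0
  <chi_rho, chi_4> = (1/5)[1*(6)*conj(1) + 1*(2 + 2*exp(-2*I*pi/5) + exp(4*I*pi/5) + exp(2*I*pi/5))*conj(exp(-2*I*pi/5)) + 1*(2 + 2*exp(-4*I*pi/5) + exp(-2*I*pi/5) + exp(4*I*pi/5))*conj(exp(-4*I*pi/5)) + 1*(2 + exp(-4*I*pi/5) + exp(2*I*pi/5) + 2*exp(4*I*pi/5))*conj(exp(4*I*pi/5)) + 1*(2 + exp(-2*I*pi/5) + exp(-4*I*pi/5) + 2*exp(2*I*pi/5))*conj(exp(2*I*pi/5))]
      = (1/5)[(6) + (2 + exp(-4*I*pi/5) + exp(4*I*pi/5) + 2*exp(2*I*pi/5)) + (2 + exp(-2*I*pi/5) + exp(2*I*pi/5) + 2*exp(4*I*pi/5)) + (2 + 2*exp(-4*I*pi/5) + exp(-2*I*pi/5) + exp(2*I*pi/5)) + (2 + 2*exp(-2*I*pi/5) + exp(-4*I*pi/5) + exp(4*I*pi/5))] = 10/5 = 2
(Exp terms are combined using exp(i*s)*conj(exp(i*t)) = exp(i*(s-t)), and sums of them are collapsed using the identity that for every m > 1 the m distinct m-th roots of unity sum to 0, e.g. 1 + exp(2*I*pi/3) + exp(-2*I*pi/3) = 0.)
Dimension check: dim(rho) = sum (mult * dim) = 2*1 + 1*1 + 1*1 + 0*1 + 2*1 = 6 = chi_rho(e) = 6.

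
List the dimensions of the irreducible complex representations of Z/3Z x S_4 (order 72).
Dimensions: 1, 1, 1, 1, 1, 1, 2, 2, 2, 3, 3, 3, 3, 3, 3

There are 15 irreducibles (= number of conjugacy classes). Their dimensions d_i satisfy sum d_i^2 = |G| = 72: 1 + 1 + 1 + 1 + 1 + 1 + 4 + 4 + 4 + 9 + 9 + 9 + 9 + 9 + 9 = 72. (For the product with Z/3Z: each of the 3 1-dim characters of Z/3Z tensors with each irrep of S_4, giving 3 copies of each S_4-dimension.)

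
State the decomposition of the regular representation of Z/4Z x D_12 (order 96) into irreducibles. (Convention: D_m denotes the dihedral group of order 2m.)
Each irreducible V_i of dimension d_i appears with multiplicity d_i, i.e. rho_reg = (direct sum over all irreducibles V_i) d_i V_i. The irreducible dimensions for Z/4Z x D_12 are 1, 1, 1, 1, 1, 1, 1, 1, 1, 1, 1, 1, 1, 1, 1, 1, 2, 2, 2, 2, 2, 2, 2, 2, 2, 2, 2, 2, 2, 2, 2, 2, 2, 2, 2, 2: 16 irreducibles of dimension 1, each with multiplicity 1; 20 irreducibles of dimension 2, each with multiplicity 2. Total dimension 16*1*1 + 20*2*2 = 96 = |G|.

Derivation: General theorem: in the regular representation of a finite group G, each irreducible appears with multiplicity equal to its dimension. Check: dim(rho_reg) = sum d_i^2 = 1 + 1 + 1 + 1 + 1 + 1 + 1 + 1 + 1 + 1 + 1 + 1 + 1 + 1 + 1 + 1 + 4 + 4 + 4 + 4 + 4 + 4 + 4 + 4 + 4 + 4 + 4 + 4 + 4 + 4 + 4 + 4 + 4 + 4 + 4 + 4 = 96 = |G|.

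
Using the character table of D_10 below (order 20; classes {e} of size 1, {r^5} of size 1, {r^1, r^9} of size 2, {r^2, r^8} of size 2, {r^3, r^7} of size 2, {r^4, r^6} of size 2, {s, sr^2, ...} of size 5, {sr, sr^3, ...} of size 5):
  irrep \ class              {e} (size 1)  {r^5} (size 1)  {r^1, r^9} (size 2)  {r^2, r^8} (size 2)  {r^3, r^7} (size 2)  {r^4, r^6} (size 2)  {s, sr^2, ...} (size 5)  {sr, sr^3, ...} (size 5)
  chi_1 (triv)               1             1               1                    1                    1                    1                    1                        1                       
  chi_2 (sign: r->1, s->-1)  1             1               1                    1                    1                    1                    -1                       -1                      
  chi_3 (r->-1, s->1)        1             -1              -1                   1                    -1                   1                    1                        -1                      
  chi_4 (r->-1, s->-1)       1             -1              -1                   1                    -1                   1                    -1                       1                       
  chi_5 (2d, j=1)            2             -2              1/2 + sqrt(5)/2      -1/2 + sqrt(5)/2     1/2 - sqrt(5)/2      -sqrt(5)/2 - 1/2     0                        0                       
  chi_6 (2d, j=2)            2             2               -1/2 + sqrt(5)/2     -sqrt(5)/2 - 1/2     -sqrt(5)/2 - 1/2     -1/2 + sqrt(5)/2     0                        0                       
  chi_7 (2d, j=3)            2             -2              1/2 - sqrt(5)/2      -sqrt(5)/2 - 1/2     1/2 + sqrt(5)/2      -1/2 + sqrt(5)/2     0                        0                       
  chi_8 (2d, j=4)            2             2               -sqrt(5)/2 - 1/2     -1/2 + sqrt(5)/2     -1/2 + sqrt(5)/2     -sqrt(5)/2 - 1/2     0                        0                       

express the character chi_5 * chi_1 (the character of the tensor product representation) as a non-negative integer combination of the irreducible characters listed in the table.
chi_5 tensor chi_1 = chi_5 (all other irreducibles have multiplicity 0).

Explanation: The character of a tensor product is the pointwise product (chi_5 * chi_1)(C) = chi_5(C) * chi_1(C):
  {e}: (2)*(1), {r^5}: (-2)*(1), {r^1, r^9}: (1/2 + sqrt(5)/2)*(1), {r^2, r^8}: (-1/2 + sqrt(5)/2)*(1), {r^3, r^7}: (1/2 - sqrt(5)/2)*(1), {r^4, r^6}: (-sqrt(5)/2 - 1/2)*(1), {s, sr^2, ...}: (0)*(1), {sr, sr^3, ...}: (0)*(1)
so (chi_5 * chi_1) takes values
  {e} -> 2, {r^5} -> -2, {r^1, r^9} -> 1/2 + sqrt(5)/2, {r^2, r^8} -> -1/2 + sqrt(5)/2, {r^3, r^7} -> 1/2 - sqrt(5)/2, {r^4, r^6} -> -sqrt(5)/2 - 1/2, {s, sr^2, ...} -> 0, {sr, sr^3, ...} -> 0.
Now take the inner product of this character with each irreducible chi from the table, <chi_5*chi_1, chi> = (1/20) sum_C |C| (chi_5*chi_1)(C) conj(chi(C)):
  <chi_5*chi_1, chi_1> = (1/20)[1*(2)*conj(1) + 1*(-2)*conj(1) + 2*(1/2 + sqrt(5)/2)*conj(1) + 2*(-1/2 + sqrt(5)/2)*conj(1) + 2*(1/2 - sqrt(5)/2)*conj(1) + 2*(-sqrt(5)/2 - 1/2)*conj(1) + 5*(0)*conj(1) + 5*(0)*conj(1)]
      = (1/20)[(2) + (-2) + (1 + sqrt(5)) + (-1 + sqrt(5)) + (1 - sqrt(5)) + (-sqrt(5) - 1) + (0) + (0)] = 0/20 = 0
  <chi_5*chi_1, chi_2> = (1/20)[1*(2)*conj(1) + 1*(-2)*conj(1) + 2*(1/2 + sqrt(5)/2)*conj(1) + 2*(-1/2 + sqrt(5)/2)*conj(1) + 2*(1/2 - sqrt(5)/2)*conj(1) + 2*(-sqrt(5)/2 - 1/2)*conj(1) + 5*(0)*conj(-1) + 5*(0)*conj(-1)]
      = (1/20)[(2) + (-2) + (1 + sqrt(5)) + (-1 + sqrt(5)) + (1 - sqrt(5)) + (-sqrt(5) - 1) + (0) + (0)] = 0/20 = 0
  <chi_5*chi_1, chi_3> = (1/20)[1*(2)*conj(1) + 1*(-2)*conj(-1) + 2*(1/2 + sqrt(5)/2)*conj(-1) + 2*(-1/2 + sqrt(5)/2)*conj(1) + 2*(1/2 - sqrt(5)/2)*conj(-1) + 2*(-sqrt(5)/2 - 1/2)*conj(1) + 5*(0)*conj(1) + 5*(0)*conj(-1)]
      = (1/20)[(2) + (2) + (-sqrt(5) - 1) + (-1 + sqrt(5)) + (-1 + sqrt(5)) + (-sqrt(5) - 1) + (0) + (0)] = 0/20 = 0
  <chi_5*chi_1, chi_4> = (1/20)[1*(2)*conj(1) + 1*(-2)*conj(-1) + 2*(1/2 + sqrt(5)/2)*conj(-1) + 2*(-1/2 + sqrt(5)/2)*conj(1) + 2*(1/2 - sqrt(5)/2)*conj(-1) + 2*(-sqrt(5)/2 - 1/2)*conj(1) + 5*(0)*conj(-1) + 5*(0)*conj(1)]
      = (1/20)[(2) + (2) + (-sqrt(5) - 1) + (-1 + sqrt(5)) + (-1 + sqrt(5)) + (-sqrt(5) - 1) + (0) + (0)] = 0/20 = 0
  <chi_5*chi_1, chi_5> = (1/20)[1*(2)*conj(2) + 1*(-2)*conj(-2) + 2*(1/2 + sqrt(5)/2)*conj(1/2 + sqrt(5)/2) + 2*(-1/2 + sqrt(5)/2)*conj(-1/2 + sqrt(5)/2) + 2*(1/2 - sqrt(5)/2)*conj(1/2 - sqrt(5)/2) + 2*(-sqrt(5)/2 - 1/2)*conj(-sqrt(5)/2 - 1/2) + 5*(0)*conj(0) + 5*(0)*conj(0)]
      = (1/20)[(4) + (4) + (sqrt(5) + 3) + (3 - sqrt(5)) + (3 - sqrt(5)) + (sqrt(5) + 3) + (0) + (0)] = 20/20 = 1
  <chi_5*chi_1, chi_6> = (1/20)[1*(2)*conj(2) + 1*(-2)*conj(2) + 2*(1/2 + sqrt(5)/2)*conj(-1/2 + sqrt(5)/2) + 2*(-1/2 + sqrt(5)/2)*conj(-sqrt(5)/2 - 1/2) + 2*(1/2 - sqrt(5)/2)*conj(-sqrt(5)/2 - 1/2) + 2*(-sqrt(5)/2 - 1/2)*conj(-1/2 + sqrt(5)/2) + 5*(0)*conj(0) + 5*(0)*conj(0)]
      = (1/20)[(4) + (-4) + (2) + (-2) + (2) + (-2) + (0) + (0)] = 0/20 = 0
  <chi_5*chi_1, chi_7> = (1/20)[1*(2)*conj(2) + 1*(-2)*conj(-2) + 2*(1/2 + sqrt(5)/2)*conj(1/2 - sqrt(5)/2) + 2*(-1/2 + sqrt(5)/2)*conj(-sqrt(5)/2 - 1/2) + 2*(1/2 - sqrt(5)/2)*conj(1/2 + sqrt(5)/2) + 2*(-sqrt(5)/2 - 1/2)*conj(-1/2 + sqrt(5)/2) + 5*(0)*conj(0) + 5*(0)*conj(0)]
      = (1/20)[(4) + (4) + (-2) + (-2) + (-2) + (-2) + (0) + (0)] = 0/20 = 0
  <chi_5*chi_1, chi_8> = (1/20)[1*(2)*conj(2) + 1*(-2)*conj(2) + 2*(1/2 + sqrt(5)/2)*conj(-sqrt(5)/2 - 1/2) + 2*(-1/2 + sqrt(5)/2)*conj(-1/2 + sqrt(5)/2) + 2*(1/2 - sqrt(5)/2)*conj(-1/2 + sqrt(5)/2) + 2*(-sqrt(5)/2 - 1/2)*conj(-sqrt(5)/2 - 1/2) + 5*(0)*conj(0) + 5*(0)*conj(0)]
      = (1/20)[(4) + (-4) + (-3 - sqrt(5)) + (3 - sqrt(5)) + (-3 + sqrt(5)) + (sqrt(5) + 3) + (0) + (0)] = 0/20 = 0
Hence the multiplicities are chi_5: 1. Dimension check: dim(chi_5)*dim(chi_1) = 2*1 = 2 and sum (mult * dim) = 1*2 = 2.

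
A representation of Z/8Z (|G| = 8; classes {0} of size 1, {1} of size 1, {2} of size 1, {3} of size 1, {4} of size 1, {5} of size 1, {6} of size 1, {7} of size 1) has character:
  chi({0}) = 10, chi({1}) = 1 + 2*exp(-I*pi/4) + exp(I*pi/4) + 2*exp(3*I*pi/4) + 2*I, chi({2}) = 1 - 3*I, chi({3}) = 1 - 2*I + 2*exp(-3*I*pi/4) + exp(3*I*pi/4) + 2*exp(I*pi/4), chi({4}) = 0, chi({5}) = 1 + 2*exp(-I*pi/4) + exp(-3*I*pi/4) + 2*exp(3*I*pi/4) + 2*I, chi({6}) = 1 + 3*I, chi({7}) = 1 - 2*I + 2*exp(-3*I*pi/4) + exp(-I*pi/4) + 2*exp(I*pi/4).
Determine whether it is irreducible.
Not irreducible (reducible): <chi, chi> = 18 > 1.

Details: <chi, chi> = (1/|G|) sum_C |C| * |chi(C)|^2 = (1/8)[1*|10|^2 + 1*|1 + 2*exp(-I*pi/4) + exp(I*pi/4) + 2*exp(3*I*pi/4) + 2*I|^2 + 1*|1 - 3*I|^2 + 1*|1 - 2*I + 2*exp(-3*I*pi/4) + exp(3*I*pi/4) + 2*exp(I*pi/4)|^2 + 1*|0|^2 + 1*|1 + 2*exp(-I*pi/4) + exp(-3*I*pi/4) + 2*exp(3*I*pi/4) + 2*I|^2 + 1*|1 + 3*I|^2 + 1*|1 - 2*I + 2*exp(-3*I*pi/4) + exp(-I*pi/4) + 2*exp(I*pi/4)|^2]
  = (1/8)[(100) + (6 + 7*exp(-I*pi/4) + exp(I*pi/4) - 2*exp(-3*I*pi/4) + 4*exp(3*I*pi/4)) + (10) + (6 + 4*exp(-I*pi/4) - 2*exp(I*pi/4) + exp(-3*I*pi/4) + 7*exp(3*I*pi/4)) + (0) + (6 + 4*exp(-I*pi/4) - 2*exp(I*pi/4) + exp(-3*I*pi/4) + 7*exp(3*I*pi/4)) + (10) + (6 + 7*exp(-I*pi/4) + exp(I*pi/4) - 2*exp(-3*I*pi/4) + 4*exp(3*I*pi/4))] = 144/8 = 18.
(Exp terms are combined using exp(i*s)*conj(exp(i*t)) = exp(i*(s-t)), and sums of them are collapsed using the identity that for every m > 1 the m distinct m-th roots of unity sum to 0, e.g. 1 + exp(2*I*pi/3) + exp(-2*I*pi/3) = 0.)
A character is irreducible iff <chi, chi> = 1, so this representation is reducible.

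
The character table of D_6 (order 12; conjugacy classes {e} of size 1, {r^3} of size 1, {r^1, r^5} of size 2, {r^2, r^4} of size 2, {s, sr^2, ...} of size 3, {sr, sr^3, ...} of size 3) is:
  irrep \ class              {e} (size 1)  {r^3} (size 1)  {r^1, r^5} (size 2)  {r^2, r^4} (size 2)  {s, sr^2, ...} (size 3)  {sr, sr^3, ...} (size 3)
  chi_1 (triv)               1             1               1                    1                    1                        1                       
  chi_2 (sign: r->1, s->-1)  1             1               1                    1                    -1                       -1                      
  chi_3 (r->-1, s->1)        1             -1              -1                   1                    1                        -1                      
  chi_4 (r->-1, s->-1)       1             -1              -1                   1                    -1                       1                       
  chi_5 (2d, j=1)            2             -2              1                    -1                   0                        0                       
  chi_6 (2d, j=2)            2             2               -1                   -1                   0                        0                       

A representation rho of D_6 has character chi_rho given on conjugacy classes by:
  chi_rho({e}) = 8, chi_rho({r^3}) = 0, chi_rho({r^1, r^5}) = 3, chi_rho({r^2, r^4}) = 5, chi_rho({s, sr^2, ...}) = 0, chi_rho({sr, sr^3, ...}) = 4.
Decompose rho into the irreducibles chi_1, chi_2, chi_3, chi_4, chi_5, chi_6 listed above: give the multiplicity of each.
Multiplicities: chi_1: 3, chi_2: 1, chi_3: 0, chi_4: 2, chi_5: 1, chi_6: 0.

Proof sketch: Use <chi_rho, chi> = (1/|G|) sum_C |C| * chi_rho(C) * conj(chi(C)) with |G| = 12 for each irreducible chi in the table:
  <chi_rho, chi_1> = (1/12)[1*(8)*conj(1) + 1*(0)*conj(1) + 2*(3)*conj(1) + 2*(5)*conj(1) + 3*(0)*conj(1) + 3*(4)*conj(1)]
      = (1/12)[(8) + (0) + (6) + (10) + (0) + (12)] = 36/12 = 3
  <chi_rho, chi_2> = (1/12)[1*(8)*conj(1) + 1*(0)*conj(1) + 2*(3)*conj(1) + 2*(5)*conj(1) + 3*(0)*conj(-1) + 3*(4)*conj(-1)]
      = (1/12)[(8) + (0) + (6) + (10) + (0) + (-12)] = 12/12 = 1
  <chi_rho, chi_3> = (1/12)[1*(8)*conj(1) + 1*(0)*conj(-1) + 2*(3)*conj(-1) + 2*(5)*conj(1) + 3*(0)*conj(1) + 3*(4)*conj(-1)]
      = (1/12)[(8) + (0) + (-6) + (10) + (0) + (-12)] = 0/12 = 0
  <chi_rho, chi_4> = (1/12)[1*(8)*conj(1) + 1*(0)*conj(-1) + 2*(3)*conj(-1) + 2*(5)*conj(1) + 3*(0)*conj(-1) + 3*(4)*conj(1)]
      = (1/12)[(8) + (0) + (-6) + (10) + (0) + (12)] = 24/12 = 2
  <chi_rho, chi_5> = (1/12)[1*(8)*conj(2) + 1*(0)*conj(-2) + 2*(3)*conj(1) + 2*(5)*conj(-1) + 3*(0)*conj(0) + 3*(4)*conj(0)]
      = (1/12)[(16) + (0) + (6) + (-10) + (0) + (0)] = 12/12 = 1
  <chi_rho, chi_6> = (1/12)[1*(8)*conj(2) + 1*(0)*conj(2) + 2*(3)*conj(-1) + 2*(5)*conj(-1) + 3*(0)*conj(0) + 3*(4)*conj(0)]
      = (1/12)[(16) + (0) + (-6) + (-10) + (0) + (0)] = 0/12 = 0
Dimension check: dim(rho) = sum (mult * dim) = 3*1 + 1*1 + 0*1 + 2*1 + 1*2 + 0*2 = 8 = chi_rho(e) = 8.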